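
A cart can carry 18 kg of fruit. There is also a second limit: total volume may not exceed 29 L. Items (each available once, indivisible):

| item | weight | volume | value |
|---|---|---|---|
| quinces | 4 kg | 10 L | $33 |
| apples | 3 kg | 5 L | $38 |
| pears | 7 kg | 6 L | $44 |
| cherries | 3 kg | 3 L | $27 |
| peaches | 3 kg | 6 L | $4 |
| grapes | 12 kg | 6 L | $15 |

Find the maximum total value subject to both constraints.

$142

Feasible sets respecting both limits:
- quinces+apples+pears+cherries: weight 17, volume 24, value 142
- quinces+apples+pears+peaches: weight 17, volume 27, value 119
- quinces+apples+pears: weight 14, volume 21, value 115
- apples+pears+cherries+peaches: weight 16, volume 20, value 113
Best: $142.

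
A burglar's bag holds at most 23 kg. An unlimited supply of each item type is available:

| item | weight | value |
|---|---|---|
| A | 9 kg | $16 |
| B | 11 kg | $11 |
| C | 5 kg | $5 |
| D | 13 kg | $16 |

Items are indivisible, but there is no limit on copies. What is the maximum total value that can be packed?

Best value-per-unit is A at 16/9; filling with it alone gives 2×16 = 32.
Optimal mix: 2×A + 1×C → weight 23, value 37.

$37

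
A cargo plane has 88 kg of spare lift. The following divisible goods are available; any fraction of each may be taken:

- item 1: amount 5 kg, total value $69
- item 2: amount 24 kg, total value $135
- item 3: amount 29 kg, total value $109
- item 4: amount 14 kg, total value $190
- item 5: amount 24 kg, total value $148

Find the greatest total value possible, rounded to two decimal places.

620.93

Take in order of value per unit:
- item 1 (69/5 per unit): all 5 → value 69, running total 69.00
- item 4 (190/14 per unit): all 14 → value 190, running total 259.00
- item 5 (148/24 per unit): all 24 → value 148, running total 407.00
- item 2 (135/24 per unit): all 24 → value 135, running total 542.00
- item 3 (109/29 per unit): 21 of 29 → value 21×109/29 = 78.9310, running total 620.93
Total 620.93.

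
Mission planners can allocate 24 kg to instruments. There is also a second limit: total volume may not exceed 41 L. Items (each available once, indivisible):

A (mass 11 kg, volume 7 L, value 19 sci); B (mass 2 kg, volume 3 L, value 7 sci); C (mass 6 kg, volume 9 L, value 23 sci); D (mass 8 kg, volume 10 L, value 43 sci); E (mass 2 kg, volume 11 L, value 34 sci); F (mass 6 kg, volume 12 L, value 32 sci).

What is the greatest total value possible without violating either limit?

116 sci

Feasible sets respecting both limits:
- B+D+E+F: mass 18, volume 36, value 116
- D+E+F: mass 16, volume 33, value 109
- B+C+D+E: mass 18, volume 33, value 107
- B+C+D+F: mass 22, volume 34, value 105
Best: 116 sci.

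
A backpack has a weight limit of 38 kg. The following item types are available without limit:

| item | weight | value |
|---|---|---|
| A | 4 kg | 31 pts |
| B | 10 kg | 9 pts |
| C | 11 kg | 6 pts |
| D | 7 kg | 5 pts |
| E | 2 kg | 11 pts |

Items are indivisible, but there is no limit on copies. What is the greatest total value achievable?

290 pts

Best value-per-unit is A at 31/4; filling with it alone gives 9×31 = 279.
Optimal mix: 9×A + 1×E → weight 38, value 290.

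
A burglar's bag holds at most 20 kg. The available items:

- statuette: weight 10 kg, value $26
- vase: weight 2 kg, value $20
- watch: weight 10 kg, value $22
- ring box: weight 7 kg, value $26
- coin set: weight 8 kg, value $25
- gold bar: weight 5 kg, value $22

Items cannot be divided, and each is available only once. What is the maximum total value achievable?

Check high-value combinations within 20 kg:
- ring box+coin set+gold bar: weight 7+8+5=20, value 26+25+22=73
- statuette+vase+ring box: weight 10+2+7=19, value 26+20+26=72
- vase+ring box+coin set: weight 2+7+8=17, value 20+26+25=71
Best: $73.

$73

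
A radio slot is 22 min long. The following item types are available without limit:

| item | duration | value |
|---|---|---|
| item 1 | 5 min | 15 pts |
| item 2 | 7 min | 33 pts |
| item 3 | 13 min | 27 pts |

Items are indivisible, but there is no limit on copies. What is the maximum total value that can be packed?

99 pts

Best value-per-unit is item 2 at 33/7, and filling with it alone uses duration 3×7=21. No mix of the others beats 3×33 = 99.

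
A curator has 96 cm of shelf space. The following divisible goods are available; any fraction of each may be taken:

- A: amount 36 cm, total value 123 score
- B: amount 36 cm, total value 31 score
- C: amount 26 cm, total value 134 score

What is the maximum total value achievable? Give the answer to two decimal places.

Take in order of value per unit:
- C (134/26 per unit): all 26 → value 134, running total 134.00
- A (123/36 per unit): all 36 → value 123, running total 257.00
- B (31/36 per unit): 34 of 36 → value 34×31/36 = 29.2778, running total 286.28
Total 286.28.

286.28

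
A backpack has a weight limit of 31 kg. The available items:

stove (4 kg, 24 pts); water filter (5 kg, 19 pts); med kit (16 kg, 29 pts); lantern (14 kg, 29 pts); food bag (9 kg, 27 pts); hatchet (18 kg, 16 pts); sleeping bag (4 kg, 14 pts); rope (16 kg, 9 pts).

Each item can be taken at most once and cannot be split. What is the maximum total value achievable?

94 pts

Check high-value combinations within 31 kg:
- stove+lantern+food bag+sleeping bag: weight 4+14+9+4=31, value 24+29+27+14=94
- stove+water filter+lantern+sleeping bag: weight 4+5+14+4=27, value 24+19+29+14=86
- stove+water filter+med kit+sleeping bag: weight 4+5+16+4=29, value 24+19+29+14=86
- stove+water filter+food bag+sleeping bag: weight 4+5+9+4=22, value 24+19+27+14=84
Best: 94 pts.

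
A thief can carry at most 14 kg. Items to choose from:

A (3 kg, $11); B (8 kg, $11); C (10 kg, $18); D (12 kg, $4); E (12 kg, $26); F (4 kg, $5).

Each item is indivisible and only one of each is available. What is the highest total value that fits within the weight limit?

Check high-value combinations within 14 kg:
- A+C: weight 3+10=13, value 11+18=29
- E: weight 12, value 26
- C+F: weight 10+4=14, value 18+5=23
Best: $29.

$29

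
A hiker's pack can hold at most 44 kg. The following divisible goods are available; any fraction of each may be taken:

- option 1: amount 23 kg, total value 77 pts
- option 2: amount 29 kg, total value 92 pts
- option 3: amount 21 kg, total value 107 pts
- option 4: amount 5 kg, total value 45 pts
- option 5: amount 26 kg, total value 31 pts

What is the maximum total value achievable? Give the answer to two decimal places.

212.26

Take in order of value per unit:
- option 4 (45/5 per unit): all 5 → value 45, running total 45.00
- option 3 (107/21 per unit): all 21 → value 107, running total 152.00
- option 1 (77/23 per unit): 18 of 23 → value 18×77/23 = 60.2609, running total 212.26
Total 212.26.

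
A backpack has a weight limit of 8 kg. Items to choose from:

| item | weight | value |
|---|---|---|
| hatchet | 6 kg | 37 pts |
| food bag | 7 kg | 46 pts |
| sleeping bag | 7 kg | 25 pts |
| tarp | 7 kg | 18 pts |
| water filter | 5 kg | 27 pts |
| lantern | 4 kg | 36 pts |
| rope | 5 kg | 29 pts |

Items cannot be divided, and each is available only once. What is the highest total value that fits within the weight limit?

46 pts

This is a 0/1 knapsack; check combinations near the capacity.
- food bag: weight 7, value 46
- hatchet: weight 6, value 37
- lantern: weight 4, value 36
- rope: weight 5, value 29
Best: 46 pts.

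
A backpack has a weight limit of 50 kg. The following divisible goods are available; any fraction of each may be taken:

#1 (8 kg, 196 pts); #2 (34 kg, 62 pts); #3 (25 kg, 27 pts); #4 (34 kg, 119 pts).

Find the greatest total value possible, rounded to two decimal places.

Take in order of value per unit:
- #1 (196/8 per unit): all 8 → value 196, running total 196.00
- #4 (119/34 per unit): all 34 → value 119, running total 315.00
- #2 (62/34 per unit): 8 of 34 → value 8×62/34 = 14.5882, running total 329.59
Total 329.59.

329.59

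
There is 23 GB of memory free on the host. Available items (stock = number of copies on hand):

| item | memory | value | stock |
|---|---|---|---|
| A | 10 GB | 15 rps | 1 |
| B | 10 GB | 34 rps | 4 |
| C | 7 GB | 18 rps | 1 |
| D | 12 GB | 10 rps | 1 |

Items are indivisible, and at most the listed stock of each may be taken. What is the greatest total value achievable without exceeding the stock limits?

Top feasible selections:
- 2×B: memory 20, value 68
- 1×B + 1×C: memory 17, value 52
- 1×A + 1×B: memory 20, value 49
- 1×B + 1×D: memory 22, value 44
Best: 68 rps.

68 rps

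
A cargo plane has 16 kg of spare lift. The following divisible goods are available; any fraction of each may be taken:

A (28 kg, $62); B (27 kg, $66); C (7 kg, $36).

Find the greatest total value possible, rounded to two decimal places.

58.00

Take in order of value per unit:
- C (36/7 per unit): all 7 → value 36, running total 36.00
- B (66/27 per unit): 9 of 27 → value 9×66/27 = 22.0000, running total 58.00
Total 58.00.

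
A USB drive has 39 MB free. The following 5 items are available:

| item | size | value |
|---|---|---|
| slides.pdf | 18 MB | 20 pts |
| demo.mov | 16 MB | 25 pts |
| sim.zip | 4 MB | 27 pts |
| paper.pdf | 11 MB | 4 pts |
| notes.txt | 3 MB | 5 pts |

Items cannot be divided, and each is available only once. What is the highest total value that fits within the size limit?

Check high-value combinations within 39 MB:
- slides.pdf+demo.mov+sim.zip: size 18+16+4=38, value 20+25+27=72
- demo.mov+sim.zip+paper.pdf+notes.txt: size 16+4+11+3=34, value 25+27+4+5=61
- demo.mov+sim.zip+notes.txt: size 16+4+3=23, value 25+27+5=57
- demo.mov+sim.zip+paper.pdf: size 16+4+11=31, value 25+27+4=56
Best: 72 pts.

72 pts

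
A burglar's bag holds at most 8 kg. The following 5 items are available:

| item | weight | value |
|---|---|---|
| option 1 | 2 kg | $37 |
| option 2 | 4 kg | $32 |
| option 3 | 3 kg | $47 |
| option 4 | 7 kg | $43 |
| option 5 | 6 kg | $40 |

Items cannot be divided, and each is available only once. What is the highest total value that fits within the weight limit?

This is a 0/1 knapsack; check combinations near the capacity.
- option 1+option 3: weight 2+3=5, value 37+47=84
- option 2+option 3: weight 4+3=7, value 32+47=79
- option 1+option 5: weight 2+6=8, value 37+40=77
- option 1+option 2: weight 2+4=6, value 37+32=69
Best: $84.

$84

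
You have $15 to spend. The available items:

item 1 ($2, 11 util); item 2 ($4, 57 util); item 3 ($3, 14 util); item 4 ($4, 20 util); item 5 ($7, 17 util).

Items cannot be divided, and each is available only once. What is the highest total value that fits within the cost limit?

102 util

Check high-value combinations within $15:
- item 1+item 2+item 3+item 4: cost 2+4+3+4=13, value 11+57+14+20=102
- item 2+item 4+item 5: cost 4+4+7=15, value 57+20+17=94
- item 2+item 3+item 4: cost 4+3+4=11, value 57+14+20=91
Best: 102 util.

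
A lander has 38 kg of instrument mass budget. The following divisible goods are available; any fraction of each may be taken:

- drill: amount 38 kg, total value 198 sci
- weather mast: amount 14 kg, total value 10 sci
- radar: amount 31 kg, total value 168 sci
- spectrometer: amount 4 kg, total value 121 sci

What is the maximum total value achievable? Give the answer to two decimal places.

Take in order of value per unit:
- spectrometer (121/4 per unit): all 4 → value 121, running total 121.00
- radar (168/31 per unit): all 31 → value 168, running total 289.00
- drill (198/38 per unit): 3 of 38 → value 3×198/38 = 15.6316, running total 304.63
Total 304.63.

304.63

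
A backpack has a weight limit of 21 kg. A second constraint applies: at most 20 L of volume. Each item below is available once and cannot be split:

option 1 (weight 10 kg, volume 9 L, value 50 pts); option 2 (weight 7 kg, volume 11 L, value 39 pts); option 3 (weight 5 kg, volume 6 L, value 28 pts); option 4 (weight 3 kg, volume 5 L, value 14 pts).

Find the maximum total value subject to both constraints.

92 pts

Feasible sets respecting both limits:
- option 1+option 3+option 4: weight 18, volume 20, value 92
- option 1+option 2: weight 17, volume 20, value 89
- option 1+option 3: weight 15, volume 15, value 78
Best: 92 pts.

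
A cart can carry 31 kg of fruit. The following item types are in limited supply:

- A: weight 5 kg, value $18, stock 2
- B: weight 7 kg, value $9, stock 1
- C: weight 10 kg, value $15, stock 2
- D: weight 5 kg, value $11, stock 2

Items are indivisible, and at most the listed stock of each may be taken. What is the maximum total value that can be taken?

$73

Top feasible selections:
- 2×A + 1×C + 2×D: weight 30, value 73
- 2×A + 1×B + 2×D: weight 27, value 67
- 2×A + 2×C: weight 30, value 66
- 2×A + 1×C + 1×D: weight 25, value 62
Best: $73.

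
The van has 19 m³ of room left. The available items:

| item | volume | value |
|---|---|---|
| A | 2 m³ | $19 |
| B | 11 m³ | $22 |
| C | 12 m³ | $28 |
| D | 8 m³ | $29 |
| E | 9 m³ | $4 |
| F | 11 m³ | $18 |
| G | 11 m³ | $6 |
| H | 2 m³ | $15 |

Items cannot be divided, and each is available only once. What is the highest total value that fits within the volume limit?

Check high-value combinations within 19 m³:
- A+D+H: volume 2+8+2=12, value 19+29+15=63
- A+C+H: volume 2+12+2=16, value 19+28+15=62
- A+B+H: volume 2+11+2=15, value 19+22+15=56
Best: $63.

$63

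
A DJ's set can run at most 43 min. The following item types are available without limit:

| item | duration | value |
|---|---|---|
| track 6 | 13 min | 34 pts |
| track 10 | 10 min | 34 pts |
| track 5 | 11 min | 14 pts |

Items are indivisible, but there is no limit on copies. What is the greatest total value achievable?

136 pts

Best value-per-unit is track 10 at 34/10; filling with it alone gives 4×34 = 136.
Optimal mix: 1×track 6 + 3×track 10 → duration 43, value 136.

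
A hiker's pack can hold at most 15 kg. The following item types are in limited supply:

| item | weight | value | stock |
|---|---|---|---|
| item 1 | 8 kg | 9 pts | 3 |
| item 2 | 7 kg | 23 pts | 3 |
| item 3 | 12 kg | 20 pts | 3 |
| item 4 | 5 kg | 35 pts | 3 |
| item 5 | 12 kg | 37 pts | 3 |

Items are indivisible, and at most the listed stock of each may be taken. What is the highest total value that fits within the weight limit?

105 pts

Best selections within weight 15 and stock limits:
- 3×item 4: weight 15, value 105
- 2×item 4: weight 10, value 70
- 1×item 2 + 1×item 4: weight 12, value 58
Best: 105 pts.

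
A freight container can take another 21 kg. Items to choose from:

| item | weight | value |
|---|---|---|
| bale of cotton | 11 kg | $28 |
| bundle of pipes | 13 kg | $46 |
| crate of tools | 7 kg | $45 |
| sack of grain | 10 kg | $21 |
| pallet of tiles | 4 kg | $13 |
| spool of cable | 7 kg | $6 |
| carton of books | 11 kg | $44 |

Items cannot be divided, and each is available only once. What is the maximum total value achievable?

$91

This is a 0/1 knapsack; check combinations near the capacity.
- bundle of pipes+crate of tools: weight 13+7=20, value 46+45=91
- crate of tools+carton of books: weight 7+11=18, value 45+44=89
- crate of tools+sack of grain+pallet of tiles: weight 7+10+4=21, value 45+21+13=79
- bale of cotton+crate of tools: weight 11+7=18, value 28+45=73
- crate of tools+sack of grain: weight 7+10=17, value 45+21=66
Best: $91.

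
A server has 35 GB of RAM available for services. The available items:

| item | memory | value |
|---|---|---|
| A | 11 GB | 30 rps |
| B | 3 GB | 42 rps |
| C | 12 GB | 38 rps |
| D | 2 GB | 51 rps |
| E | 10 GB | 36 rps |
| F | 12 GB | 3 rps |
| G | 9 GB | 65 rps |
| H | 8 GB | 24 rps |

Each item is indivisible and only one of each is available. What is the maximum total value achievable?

224 rps

Check high-value combinations within 35 GB:
- A+B+D+E+G: memory 11+3+2+10+9=35, value 30+42+51+36+65=224
- B+C+D+G+H: memory 3+12+2+9+8=34, value 42+38+51+65+24=220
- B+D+E+G+H: memory 3+2+10+9+8=32, value 42+51+36+65+24=218
- A+B+D+G+H: memory 11+3+2+9+8=33, value 30+42+51+65+24=212
Best: 224 rps.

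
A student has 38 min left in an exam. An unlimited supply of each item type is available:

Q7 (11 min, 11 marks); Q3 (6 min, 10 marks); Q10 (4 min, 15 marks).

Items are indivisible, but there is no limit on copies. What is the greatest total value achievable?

135 marks

Best value-per-unit is Q10 at 15/4, and filling with it alone uses time 9×4=36. No mix of the others beats 9×15 = 135.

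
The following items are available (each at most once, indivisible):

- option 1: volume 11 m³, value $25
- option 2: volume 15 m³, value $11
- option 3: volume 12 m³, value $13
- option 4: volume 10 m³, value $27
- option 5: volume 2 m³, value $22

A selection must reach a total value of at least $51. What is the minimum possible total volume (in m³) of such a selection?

21

Subsets with value ≥ 51, sorted by total volume:
- option 1+option 4: volume 21, value 52
- option 1+option 4+option 5: volume 23, value 74
- option 3+option 4+option 5: volume 24, value 62
Minimum volume: 21 m³.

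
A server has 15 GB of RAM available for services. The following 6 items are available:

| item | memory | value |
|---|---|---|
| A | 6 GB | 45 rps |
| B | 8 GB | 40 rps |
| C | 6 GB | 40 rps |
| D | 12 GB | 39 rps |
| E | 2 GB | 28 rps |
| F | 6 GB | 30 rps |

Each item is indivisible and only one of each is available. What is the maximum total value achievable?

Check high-value combinations within 15 GB:
- A+C+E: memory 6+6+2=14, value 45+40+28=113
- A+E+F: memory 6+2+6=14, value 45+28+30=103
- C+E+F: memory 6+2+6=14, value 40+28+30=98
- A+C: memory 6+6=12, value 45+40=85
- A+B: memory 6+8=14, value 45+40=85
Best: 113 rps.

113 rps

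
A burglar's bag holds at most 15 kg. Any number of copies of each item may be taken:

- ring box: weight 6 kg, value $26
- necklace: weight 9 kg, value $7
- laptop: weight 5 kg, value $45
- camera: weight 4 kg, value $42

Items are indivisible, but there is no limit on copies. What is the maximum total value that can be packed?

Best value-per-unit is camera at 42/4; filling with it alone gives 3×42 = 126.
Optimal mix: 3×laptop → weight 15, value 135.

$135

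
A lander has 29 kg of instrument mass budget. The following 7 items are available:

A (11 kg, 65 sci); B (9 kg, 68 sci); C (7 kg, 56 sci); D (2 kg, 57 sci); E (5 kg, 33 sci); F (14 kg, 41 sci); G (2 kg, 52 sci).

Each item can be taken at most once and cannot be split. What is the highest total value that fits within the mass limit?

275 sci

Check high-value combinations within 29 kg:
- A+B+D+E+G: mass 11+9+2+5+2=29, value 65+68+57+33+52=275
- B+C+D+E+G: mass 9+7+2+5+2=25, value 68+56+57+33+52=266
- A+C+D+E+G: mass 11+7+2+5+2=27, value 65+56+57+33+52=263
- A+B+C+D: mass 11+9+7+2=29, value 65+68+56+57=246
- A+B+D+G: mass 11+9+2+2=24, value 65+68+57+52=242
Best: 275 sci.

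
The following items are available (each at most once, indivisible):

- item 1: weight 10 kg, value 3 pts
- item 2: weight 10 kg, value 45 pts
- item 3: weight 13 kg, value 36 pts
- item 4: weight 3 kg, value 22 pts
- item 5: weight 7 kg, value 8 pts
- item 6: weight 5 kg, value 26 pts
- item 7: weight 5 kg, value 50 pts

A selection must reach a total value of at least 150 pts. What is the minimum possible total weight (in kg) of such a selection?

Subsets with value ≥ 150, sorted by total weight:
- item 2+item 4+item 5+item 6+item 7: weight 30, value 151
- item 2+item 3+item 4+item 7: weight 31, value 153
Minimum weight: 30 kg.

30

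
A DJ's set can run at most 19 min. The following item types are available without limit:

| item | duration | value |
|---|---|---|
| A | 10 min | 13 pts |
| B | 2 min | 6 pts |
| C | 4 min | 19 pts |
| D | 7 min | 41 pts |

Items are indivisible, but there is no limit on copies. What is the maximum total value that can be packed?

101 pts

Best value-per-unit is D at 41/7; filling with it alone gives 2×41 = 82.
Optimal mix: 1×C + 2×D → duration 18, value 101.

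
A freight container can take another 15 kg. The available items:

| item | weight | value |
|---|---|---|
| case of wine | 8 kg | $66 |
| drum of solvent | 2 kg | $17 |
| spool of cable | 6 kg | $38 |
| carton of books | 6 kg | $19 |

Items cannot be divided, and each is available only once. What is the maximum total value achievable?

This is a 0/1 knapsack; check combinations near the capacity.
- case of wine+spool of cable: weight 8+6=14, value 66+38=104
- case of wine+carton of books: weight 8+6=14, value 66+19=85
- case of wine+drum of solvent: weight 8+2=10, value 66+17=83
- drum of solvent+spool of cable+carton of books: weight 2+6+6=14, value 17+38+19=74
- case of wine: weight 8, value 66
Best: $104.

$104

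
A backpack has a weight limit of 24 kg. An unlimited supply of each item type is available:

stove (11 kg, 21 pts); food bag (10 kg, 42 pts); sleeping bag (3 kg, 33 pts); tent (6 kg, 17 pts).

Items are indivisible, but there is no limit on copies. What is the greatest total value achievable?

264 pts

Best value-per-unit is sleeping bag at 33/3, and filling with it alone uses weight 8×3=24. No mix of the others beats 8×33 = 264.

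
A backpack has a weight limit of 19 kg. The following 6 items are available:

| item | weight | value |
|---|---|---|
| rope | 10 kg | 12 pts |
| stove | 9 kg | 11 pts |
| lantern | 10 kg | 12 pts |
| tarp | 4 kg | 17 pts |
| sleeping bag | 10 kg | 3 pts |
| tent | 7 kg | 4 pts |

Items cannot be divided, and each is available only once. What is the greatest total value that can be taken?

29 pts

Check high-value combinations within 19 kg:
- rope+tarp: weight 10+4=14, value 12+17=29
- lantern+tarp: weight 10+4=14, value 12+17=29
- stove+tarp: weight 9+4=13, value 11+17=28
- rope+stove: weight 10+9=19, value 12+11=23
- stove+lantern: weight 9+10=19, value 11+12=23
Best: 29 pts.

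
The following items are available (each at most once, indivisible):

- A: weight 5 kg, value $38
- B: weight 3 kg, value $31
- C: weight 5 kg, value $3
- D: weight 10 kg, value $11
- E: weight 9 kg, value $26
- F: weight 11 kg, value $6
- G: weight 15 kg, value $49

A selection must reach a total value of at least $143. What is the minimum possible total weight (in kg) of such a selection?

32

Subsets with value ≥ 143, sorted by total weight:
- A+B+E+G: weight 32, value 144
- A+B+C+E+G: weight 37, value 147
- A+B+D+E+G: weight 42, value 155
- A+B+E+F+G: weight 43, value 150
Minimum weight: 32 kg.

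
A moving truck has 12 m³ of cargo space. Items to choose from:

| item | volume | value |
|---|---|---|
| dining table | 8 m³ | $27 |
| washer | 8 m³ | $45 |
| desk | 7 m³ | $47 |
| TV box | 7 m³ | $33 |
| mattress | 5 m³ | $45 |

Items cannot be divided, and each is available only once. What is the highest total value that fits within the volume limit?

$92

This is a 0/1 knapsack; check combinations near the capacity.
- desk+mattress: volume 7+5=12, value 47+45=92
- TV box+mattress: volume 7+5=12, value 33+45=78
- desk: volume 7, value 47
- mattress: volume 5, value 45
- washer: volume 8, value 45
Best: $92.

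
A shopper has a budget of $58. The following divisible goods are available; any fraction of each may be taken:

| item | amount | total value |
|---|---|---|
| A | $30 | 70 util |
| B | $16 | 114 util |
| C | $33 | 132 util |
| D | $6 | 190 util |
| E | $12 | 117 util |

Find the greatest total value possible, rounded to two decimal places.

517.00

Take in order of value per unit:
- D (190/6 per unit): all 6 → value 190, running total 190.00
- E (117/12 per unit): all 12 → value 117, running total 307.00
- B (114/16 per unit): all 16 → value 114, running total 421.00
- C (132/33 per unit): 24 of 33 → value 24×132/33 = 96.0000, running total 517.00
Total 517.00.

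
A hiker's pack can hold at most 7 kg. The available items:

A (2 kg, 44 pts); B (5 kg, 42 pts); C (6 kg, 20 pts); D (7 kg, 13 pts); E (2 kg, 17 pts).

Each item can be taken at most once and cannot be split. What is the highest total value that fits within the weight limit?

86 pts

Check high-value combinations within 7 kg:
- A+B: weight 2+5=7, value 44+42=86
- A+E: weight 2+2=4, value 44+17=61
- B+E: weight 5+2=7, value 42+17=59
- A: weight 2, value 44
- B: weight 5, value 42
Best: 86 pts.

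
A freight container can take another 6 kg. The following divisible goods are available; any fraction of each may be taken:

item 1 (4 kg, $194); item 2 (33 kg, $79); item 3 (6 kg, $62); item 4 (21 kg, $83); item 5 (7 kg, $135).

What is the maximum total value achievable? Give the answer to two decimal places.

Take in order of value per unit:
- item 1 (194/4 per unit): all 4 → value 194, running total 194.00
- item 5 (135/7 per unit): 2 of 7 → value 2×135/7 = 38.5714, running total 232.57
Total 232.57.

232.57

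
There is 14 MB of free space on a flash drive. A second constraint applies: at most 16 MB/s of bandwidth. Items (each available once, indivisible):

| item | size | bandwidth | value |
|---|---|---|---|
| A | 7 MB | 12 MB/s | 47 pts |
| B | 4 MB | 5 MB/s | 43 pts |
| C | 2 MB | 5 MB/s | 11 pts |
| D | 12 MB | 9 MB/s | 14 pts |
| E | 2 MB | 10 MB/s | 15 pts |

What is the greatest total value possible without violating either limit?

Feasible sets respecting both limits:
- B+E: size 6, bandwidth 15, value 58
- B+C: size 6, bandwidth 10, value 54
- A: size 7, bandwidth 12, value 47
- B: size 4, bandwidth 5, value 43
Best: 58 pts.

58 pts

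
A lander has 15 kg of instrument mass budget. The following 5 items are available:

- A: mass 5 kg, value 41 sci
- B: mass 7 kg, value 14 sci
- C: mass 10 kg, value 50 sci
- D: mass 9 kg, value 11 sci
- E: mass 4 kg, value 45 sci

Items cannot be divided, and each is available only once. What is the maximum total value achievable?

95 sci

This is a 0/1 knapsack; check combinations near the capacity.
- C+E: mass 10+4=14, value 50+45=95
- A+C: mass 5+10=15, value 41+50=91
- A+E: mass 5+4=9, value 41+45=86
- B+E: mass 7+4=11, value 14+45=59
- D+E: mass 9+4=13, value 11+45=56
Best: 95 sci.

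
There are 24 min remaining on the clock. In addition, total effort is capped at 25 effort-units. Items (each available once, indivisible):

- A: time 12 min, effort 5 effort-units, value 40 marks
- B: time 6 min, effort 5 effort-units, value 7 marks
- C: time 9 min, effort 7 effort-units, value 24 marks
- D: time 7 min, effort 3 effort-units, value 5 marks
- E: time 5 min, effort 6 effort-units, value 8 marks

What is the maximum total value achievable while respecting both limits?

64 marks

Feasible sets respecting both limits:
- A+C: time 21, effort 12, value 64
- A+B+E: time 23, effort 16, value 55
- A+D+E: time 24, effort 14, value 53
Best: 64 marks.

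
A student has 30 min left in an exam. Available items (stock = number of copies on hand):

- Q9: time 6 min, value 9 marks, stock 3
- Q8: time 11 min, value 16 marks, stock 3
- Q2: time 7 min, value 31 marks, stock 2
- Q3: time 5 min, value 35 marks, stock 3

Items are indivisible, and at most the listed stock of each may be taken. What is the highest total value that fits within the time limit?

Best selections within time 30 and stock limits:
- 2×Q2 + 3×Q3: time 29, value 167
- 1×Q9 + 1×Q2 + 3×Q3: time 28, value 145
- 1×Q9 + 2×Q2 + 2×Q3: time 30, value 141
Best: 167 marks.

167 marks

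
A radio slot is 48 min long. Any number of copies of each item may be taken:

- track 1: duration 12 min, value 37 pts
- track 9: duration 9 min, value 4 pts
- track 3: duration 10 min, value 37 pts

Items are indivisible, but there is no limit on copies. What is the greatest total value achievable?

Best value-per-unit is track 3 at 37/10; filling with it alone gives 4×37 = 148.
Optimal mix: 4×track 1 → duration 48, value 148.

148 pts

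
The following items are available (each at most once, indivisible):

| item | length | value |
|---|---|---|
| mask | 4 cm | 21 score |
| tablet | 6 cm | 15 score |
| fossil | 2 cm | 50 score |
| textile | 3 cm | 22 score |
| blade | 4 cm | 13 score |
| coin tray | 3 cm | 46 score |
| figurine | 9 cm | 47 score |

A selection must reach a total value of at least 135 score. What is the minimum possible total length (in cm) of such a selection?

12

Subsets with value ≥ 135, sorted by total length:
- mask+fossil+textile+coin tray: length 12, value 139
- fossil+coin tray+figurine: length 14, value 143
- mask+fossil+textile+blade+coin tray: length 16, value 152
- fossil+textile+coin tray+figurine: length 17, value 165
Minimum length: 12 cm.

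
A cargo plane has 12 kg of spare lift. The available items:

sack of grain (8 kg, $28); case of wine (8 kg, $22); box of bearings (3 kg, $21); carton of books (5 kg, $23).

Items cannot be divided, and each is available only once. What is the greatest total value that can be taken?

Check high-value combinations within 12 kg:
- sack of grain+box of bearings: weight 8+3=11, value 28+21=49
- box of bearings+carton of books: weight 3+5=8, value 21+23=44
- case of wine+box of bearings: weight 8+3=11, value 22+21=43
- sack of grain: weight 8, value 28
- carton of books: weight 5, value 23
Best: $49.

$49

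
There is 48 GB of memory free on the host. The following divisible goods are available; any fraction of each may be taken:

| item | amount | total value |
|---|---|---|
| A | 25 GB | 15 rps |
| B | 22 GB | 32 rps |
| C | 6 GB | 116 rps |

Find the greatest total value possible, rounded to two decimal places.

Take in order of value per unit:
- C (116/6 per unit): all 6 → value 116, running total 116.00
- B (32/22 per unit): all 22 → value 32, running total 148.00
- A (15/25 per unit): 20 of 25 → value 20×15/25 = 12.0000, running total 160.00
Total 160.00.

160.00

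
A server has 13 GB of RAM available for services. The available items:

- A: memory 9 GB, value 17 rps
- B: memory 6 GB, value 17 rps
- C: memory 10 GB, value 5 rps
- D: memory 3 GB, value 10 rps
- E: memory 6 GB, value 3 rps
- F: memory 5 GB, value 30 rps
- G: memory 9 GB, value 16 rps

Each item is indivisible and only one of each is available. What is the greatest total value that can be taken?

47 rps

Check high-value combinations within 13 GB:
- B+F: memory 6+5=11, value 17+30=47
- D+F: memory 3+5=8, value 10+30=40
- E+F: memory 6+5=11, value 3+30=33
- F: memory 5, value 30
- B+D: memory 6+3=9, value 17+10=27
Best: 47 rps.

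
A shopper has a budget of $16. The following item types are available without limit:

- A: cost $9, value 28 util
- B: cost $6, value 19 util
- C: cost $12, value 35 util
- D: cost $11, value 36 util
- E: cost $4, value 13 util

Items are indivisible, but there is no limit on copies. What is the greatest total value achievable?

52 util

Best value-per-unit is D at 36/11; filling with it alone gives 1×36 = 36.
Optimal mix: 4×E → cost 16, value 52.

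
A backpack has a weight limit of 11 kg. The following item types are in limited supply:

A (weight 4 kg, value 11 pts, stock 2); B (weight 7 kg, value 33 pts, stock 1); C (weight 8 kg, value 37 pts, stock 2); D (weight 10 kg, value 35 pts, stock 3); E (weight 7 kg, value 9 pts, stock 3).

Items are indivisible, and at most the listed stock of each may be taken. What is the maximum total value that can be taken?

44 pts

Best selections within weight 11 and stock limits:
- 1×A + 1×B: weight 11, value 44
- 1×C: weight 8, value 37
- 1×D: weight 10, value 35
Best: 44 pts.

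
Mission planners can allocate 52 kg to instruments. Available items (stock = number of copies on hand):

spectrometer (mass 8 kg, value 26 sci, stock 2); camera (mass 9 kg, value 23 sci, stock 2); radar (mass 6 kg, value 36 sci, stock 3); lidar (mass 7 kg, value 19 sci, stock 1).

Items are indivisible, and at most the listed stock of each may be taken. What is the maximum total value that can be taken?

206 sci

Best selections within mass 52 and stock limits:
- 2×spectrometer + 2×camera + 3×radar: mass 52, value 206
- 2×spectrometer + 1×camera + 3×radar + 1×lidar: mass 50, value 202
Best: 206 sci.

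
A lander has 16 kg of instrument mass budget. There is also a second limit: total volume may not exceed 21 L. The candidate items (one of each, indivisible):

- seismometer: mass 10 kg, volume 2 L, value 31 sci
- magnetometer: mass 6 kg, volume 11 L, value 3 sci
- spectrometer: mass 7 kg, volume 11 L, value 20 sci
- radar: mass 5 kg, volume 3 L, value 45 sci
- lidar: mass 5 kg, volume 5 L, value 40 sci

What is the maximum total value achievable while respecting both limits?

88 sci

Feasible sets respecting both limits:
- magnetometer+radar+lidar: mass 16, volume 19, value 88
- radar+lidar: mass 10, volume 8, value 85
- seismometer+radar: mass 15, volume 5, value 76
Best: 88 sci.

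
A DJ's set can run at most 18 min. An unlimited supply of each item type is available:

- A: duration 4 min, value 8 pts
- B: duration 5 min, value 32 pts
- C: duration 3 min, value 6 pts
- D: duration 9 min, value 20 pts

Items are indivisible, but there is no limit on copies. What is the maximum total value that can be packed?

Best value-per-unit is B at 32/5; filling with it alone gives 3×32 = 96.
Optimal mix: 3×B + 1×C → duration 18, value 102.

102 pts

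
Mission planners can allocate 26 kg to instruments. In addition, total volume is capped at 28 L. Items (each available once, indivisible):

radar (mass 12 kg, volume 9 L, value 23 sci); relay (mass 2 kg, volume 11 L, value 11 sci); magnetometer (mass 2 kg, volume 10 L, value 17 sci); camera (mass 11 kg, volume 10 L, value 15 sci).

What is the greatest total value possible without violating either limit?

40 sci

Feasible sets respecting both limits:
- radar+magnetometer: mass 14, volume 19, value 40
- radar+camera: mass 23, volume 19, value 38
- radar+relay: mass 14, volume 20, value 34
Best: 40 sci.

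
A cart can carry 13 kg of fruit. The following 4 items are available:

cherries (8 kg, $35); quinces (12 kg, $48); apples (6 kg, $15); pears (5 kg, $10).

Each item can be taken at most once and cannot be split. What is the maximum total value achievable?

$48

Check high-value combinations within 13 kg:
- quinces: weight 12, value 48
- cherries+pears: weight 8+5=13, value 35+10=45
- cherries: weight 8, value 35
Best: $48.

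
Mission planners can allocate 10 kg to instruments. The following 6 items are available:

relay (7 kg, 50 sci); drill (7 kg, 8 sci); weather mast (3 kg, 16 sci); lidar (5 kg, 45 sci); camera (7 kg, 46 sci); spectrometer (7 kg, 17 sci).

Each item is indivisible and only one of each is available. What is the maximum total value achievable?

66 sci

Check high-value combinations within 10 kg:
- relay+weather mast: mass 7+3=10, value 50+16=66
- weather mast+camera: mass 3+7=10, value 16+46=62
- weather mast+lidar: mass 3+5=8, value 16+45=61
- relay: mass 7, value 50
Best: 66 sci.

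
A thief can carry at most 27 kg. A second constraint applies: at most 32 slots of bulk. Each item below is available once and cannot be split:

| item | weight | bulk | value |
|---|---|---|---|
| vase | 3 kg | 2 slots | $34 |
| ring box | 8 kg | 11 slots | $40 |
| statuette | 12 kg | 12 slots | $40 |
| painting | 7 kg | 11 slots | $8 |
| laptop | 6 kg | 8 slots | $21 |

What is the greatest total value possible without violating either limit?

$114

Feasible sets respecting both limits:
- vase+ring box+statuette: weight 23, bulk 25, value 114
- vase+ring box+painting+laptop: weight 24, bulk 32, value 103
- ring box+statuette+laptop: weight 26, bulk 31, value 101
- vase+ring box+laptop: weight 17, bulk 21, value 95
Best: $114.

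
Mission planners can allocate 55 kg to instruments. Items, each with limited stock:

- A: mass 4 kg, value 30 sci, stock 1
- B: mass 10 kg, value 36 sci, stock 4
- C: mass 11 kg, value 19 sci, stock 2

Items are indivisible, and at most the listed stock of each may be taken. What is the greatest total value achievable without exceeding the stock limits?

193 sci

Top feasible selections:
- 1×A + 4×B + 1×C: mass 55, value 193
- 1×A + 4×B: mass 44, value 174
- 4×B + 1×C: mass 51, value 163
- 1×A + 3×B + 1×C: mass 45, value 157
Best: 193 sci.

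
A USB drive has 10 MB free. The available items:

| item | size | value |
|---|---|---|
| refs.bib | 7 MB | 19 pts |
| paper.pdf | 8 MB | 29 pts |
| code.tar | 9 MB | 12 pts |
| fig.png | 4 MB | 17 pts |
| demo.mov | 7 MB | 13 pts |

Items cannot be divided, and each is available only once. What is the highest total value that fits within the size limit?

This is a 0/1 knapsack; check combinations near the capacity.
- paper.pdf: size 8, value 29
- refs.bib: size 7, value 19
- fig.png: size 4, value 17
- demo.mov: size 7, value 13
Best: 29 pts.

29 pts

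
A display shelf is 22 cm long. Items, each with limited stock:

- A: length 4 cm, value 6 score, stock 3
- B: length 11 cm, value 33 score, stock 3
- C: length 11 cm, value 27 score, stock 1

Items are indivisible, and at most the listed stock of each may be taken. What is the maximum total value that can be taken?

Best selections within length 22 and stock limits:
- 2×B: length 22, value 66
- 1×B + 1×C: length 22, value 60
- 2×A + 1×B: length 19, value 45
- 1×A + 1×B: length 15, value 39
Best: 66 score.

66 score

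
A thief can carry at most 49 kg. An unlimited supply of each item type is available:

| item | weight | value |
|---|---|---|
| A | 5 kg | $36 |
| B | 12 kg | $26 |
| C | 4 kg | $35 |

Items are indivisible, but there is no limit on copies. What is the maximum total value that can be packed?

$421

Best value-per-unit is C at 35/4; filling with it alone gives 12×35 = 420.
Optimal mix: 1×A + 11×C → weight 49, value 421.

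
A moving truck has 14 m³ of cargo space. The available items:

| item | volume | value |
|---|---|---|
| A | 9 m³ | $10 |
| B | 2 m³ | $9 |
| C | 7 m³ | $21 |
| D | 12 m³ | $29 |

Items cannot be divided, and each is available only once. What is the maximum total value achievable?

Check high-value combinations within 14 m³:
- B+D: volume 2+12=14, value 9+29=38
- B+C: volume 2+7=9, value 9+21=30
- D: volume 12, value 29
- C: volume 7, value 21
- A+B: volume 9+2=11, value 10+9=19
Best: $38.

$38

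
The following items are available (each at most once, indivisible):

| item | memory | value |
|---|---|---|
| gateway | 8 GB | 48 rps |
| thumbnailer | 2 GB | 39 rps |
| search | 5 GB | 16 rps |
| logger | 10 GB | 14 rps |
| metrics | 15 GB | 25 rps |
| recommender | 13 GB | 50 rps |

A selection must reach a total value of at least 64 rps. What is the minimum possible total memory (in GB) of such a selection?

Subsets with value ≥ 64, sorted by total memory:
- gateway+thumbnailer: memory 10, value 87
- gateway+search: memory 13, value 64
Minimum memory: 10 GB.

10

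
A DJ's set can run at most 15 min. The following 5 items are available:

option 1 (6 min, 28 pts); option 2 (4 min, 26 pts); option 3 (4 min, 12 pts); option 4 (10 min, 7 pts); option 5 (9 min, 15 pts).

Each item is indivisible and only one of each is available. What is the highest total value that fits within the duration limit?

This is a 0/1 knapsack; check combinations near the capacity.
- option 1+option 2+option 3: duration 6+4+4=14, value 28+26+12=66
- option 1+option 2: duration 6+4=10, value 28+26=54
- option 1+option 5: duration 6+9=15, value 28+15=43
- option 2+option 5: duration 4+9=13, value 26+15=41
Best: 66 pts.

66 pts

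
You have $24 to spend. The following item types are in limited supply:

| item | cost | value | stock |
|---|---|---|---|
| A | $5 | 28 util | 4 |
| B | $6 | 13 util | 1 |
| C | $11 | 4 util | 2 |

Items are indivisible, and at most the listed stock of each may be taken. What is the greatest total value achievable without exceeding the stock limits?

Best selections within cost 24 and stock limits:
- 4×A: cost 20, value 112
- 3×A + 1×B: cost 21, value 97
Best: 112 util.

112 util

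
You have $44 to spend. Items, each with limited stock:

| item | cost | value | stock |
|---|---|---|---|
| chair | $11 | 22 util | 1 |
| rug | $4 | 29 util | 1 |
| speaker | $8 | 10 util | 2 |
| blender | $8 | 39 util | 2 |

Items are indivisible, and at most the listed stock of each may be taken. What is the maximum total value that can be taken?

139 util

Best selections within cost 44 and stock limits:
- 1×chair + 1×rug + 1×speaker + 2×blender: cost 39, value 139
- 1×chair + 1×rug + 2×blender: cost 31, value 129
- 1×rug + 2×speaker + 2×blender: cost 36, value 127
- 1×chair + 2×speaker + 2×blender: cost 43, value 120
Best: 139 util.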